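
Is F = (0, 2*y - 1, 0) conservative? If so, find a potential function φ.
Yes, F is conservative. φ = y*(y - 1)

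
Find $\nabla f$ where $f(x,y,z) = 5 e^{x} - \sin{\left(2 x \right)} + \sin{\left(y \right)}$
(5*exp(x) - 2*cos(2*x), cos(y), 0)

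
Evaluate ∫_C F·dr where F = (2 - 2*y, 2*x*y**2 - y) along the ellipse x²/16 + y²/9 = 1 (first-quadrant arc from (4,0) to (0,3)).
-25/2 + 39*pi/2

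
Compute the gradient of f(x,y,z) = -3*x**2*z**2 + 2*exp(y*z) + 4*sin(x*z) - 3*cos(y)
(2*z*(-3*x*z + 2*cos(x*z)), 2*z*exp(y*z) + 3*sin(y), -6*x**2*z + 4*x*cos(x*z) + 2*y*exp(y*z))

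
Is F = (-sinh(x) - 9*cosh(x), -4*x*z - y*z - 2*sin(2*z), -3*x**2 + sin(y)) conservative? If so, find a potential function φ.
No, ∇×F = (4*x + y + cos(y) + 4*cos(2*z), 6*x, -4*z) ≠ 0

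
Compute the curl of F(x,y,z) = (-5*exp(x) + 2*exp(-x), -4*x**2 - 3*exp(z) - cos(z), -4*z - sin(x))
(3*exp(z) - sin(z), cos(x), -8*x)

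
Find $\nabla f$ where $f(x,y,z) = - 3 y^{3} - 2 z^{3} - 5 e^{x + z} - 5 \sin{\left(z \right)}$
(-5*exp(x + z), -9*y**2, -6*z**2 - 5*exp(x + z) - 5*cos(z))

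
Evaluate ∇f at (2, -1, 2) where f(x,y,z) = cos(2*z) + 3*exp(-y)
(0, -3*E, -2*sin(4))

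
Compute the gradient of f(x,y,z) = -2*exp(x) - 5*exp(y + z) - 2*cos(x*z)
(2*z*sin(x*z) - 2*exp(x), -5*exp(y + z), 2*x*sin(x*z) - 5*exp(y + z))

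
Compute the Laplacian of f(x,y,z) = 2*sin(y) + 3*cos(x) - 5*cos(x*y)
5*x**2*cos(x*y) + 5*y**2*cos(x*y) - 2*sin(y) - 3*cos(x)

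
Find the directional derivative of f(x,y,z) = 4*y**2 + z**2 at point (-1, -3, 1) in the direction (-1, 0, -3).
-3*sqrt(10)/5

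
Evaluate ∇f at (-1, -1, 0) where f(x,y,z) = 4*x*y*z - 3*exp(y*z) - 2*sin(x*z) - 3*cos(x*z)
(0, 0, 9)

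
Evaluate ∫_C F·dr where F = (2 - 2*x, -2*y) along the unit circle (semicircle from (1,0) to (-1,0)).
-4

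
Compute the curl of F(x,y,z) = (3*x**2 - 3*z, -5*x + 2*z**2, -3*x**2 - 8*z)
(-4*z, 6*x - 3, -5)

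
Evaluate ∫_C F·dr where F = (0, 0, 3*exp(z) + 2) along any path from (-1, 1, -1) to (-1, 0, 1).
4 + 6*sinh(1)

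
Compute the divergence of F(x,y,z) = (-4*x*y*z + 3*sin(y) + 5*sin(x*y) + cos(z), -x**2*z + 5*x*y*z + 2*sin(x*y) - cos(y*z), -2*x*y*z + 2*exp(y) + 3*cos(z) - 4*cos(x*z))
-2*x*y + 5*x*z + 4*x*sin(x*z) + 2*x*cos(x*y) - 4*y*z + 5*y*cos(x*y) + z*sin(y*z) - 3*sin(z)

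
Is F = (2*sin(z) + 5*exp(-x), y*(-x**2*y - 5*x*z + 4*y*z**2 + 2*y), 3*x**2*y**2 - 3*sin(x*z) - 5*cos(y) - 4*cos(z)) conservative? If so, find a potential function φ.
No, ∇×F = (6*x**2*y + y*(5*x - 8*y*z) + 5*sin(y), -6*x*y**2 + 3*z*cos(x*z) + 2*cos(z), -y*(2*x*y + 5*z)) ≠ 0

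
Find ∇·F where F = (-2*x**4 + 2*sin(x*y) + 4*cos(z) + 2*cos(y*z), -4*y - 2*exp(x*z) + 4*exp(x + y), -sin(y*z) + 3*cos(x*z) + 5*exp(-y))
-8*x**3 - 3*x*sin(x*z) + 2*y*cos(x*y) - y*cos(y*z) + 4*exp(x + y) - 4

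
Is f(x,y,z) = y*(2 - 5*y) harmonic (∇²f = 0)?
No, ∇²f = -10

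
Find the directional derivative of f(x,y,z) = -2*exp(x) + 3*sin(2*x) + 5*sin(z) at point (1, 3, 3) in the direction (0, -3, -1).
-sqrt(10)*cos(3)/2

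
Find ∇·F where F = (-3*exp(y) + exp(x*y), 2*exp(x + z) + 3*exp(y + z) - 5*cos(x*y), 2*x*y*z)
2*x*y + 5*x*sin(x*y) + y*exp(x*y) + 3*exp(y + z)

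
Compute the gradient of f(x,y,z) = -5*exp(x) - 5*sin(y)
(-5*exp(x), -5*cos(y), 0)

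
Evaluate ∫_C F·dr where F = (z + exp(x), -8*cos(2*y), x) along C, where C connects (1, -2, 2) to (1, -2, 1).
-1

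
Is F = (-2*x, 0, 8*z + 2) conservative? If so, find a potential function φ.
Yes, F is conservative. φ = -x**2 + 4*z**2 + 2*z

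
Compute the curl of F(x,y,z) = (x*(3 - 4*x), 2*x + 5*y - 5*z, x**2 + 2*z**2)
(5, -2*x, 2)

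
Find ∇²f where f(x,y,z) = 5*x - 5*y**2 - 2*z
-10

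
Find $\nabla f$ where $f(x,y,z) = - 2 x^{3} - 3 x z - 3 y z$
(-6*x**2 - 3*z, -3*z, -3*x - 3*y)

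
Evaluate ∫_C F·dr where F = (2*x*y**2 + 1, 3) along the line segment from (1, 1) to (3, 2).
77/3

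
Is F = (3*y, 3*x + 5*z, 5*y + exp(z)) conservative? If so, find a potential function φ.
Yes, F is conservative. φ = 3*x*y + 5*y*z + exp(z)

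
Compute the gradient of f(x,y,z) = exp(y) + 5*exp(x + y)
(5*exp(x + y), exp(y) + 5*exp(x + y), 0)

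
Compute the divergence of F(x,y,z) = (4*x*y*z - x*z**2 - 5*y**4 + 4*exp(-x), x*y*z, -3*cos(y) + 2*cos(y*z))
x*z + 4*y*z - 2*y*sin(y*z) - z**2 - 4*exp(-x)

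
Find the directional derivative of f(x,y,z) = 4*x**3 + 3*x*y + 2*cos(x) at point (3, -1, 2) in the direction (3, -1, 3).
6*sqrt(19)*(51 - sin(3))/19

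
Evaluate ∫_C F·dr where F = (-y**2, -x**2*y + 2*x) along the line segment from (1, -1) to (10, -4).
-1791/4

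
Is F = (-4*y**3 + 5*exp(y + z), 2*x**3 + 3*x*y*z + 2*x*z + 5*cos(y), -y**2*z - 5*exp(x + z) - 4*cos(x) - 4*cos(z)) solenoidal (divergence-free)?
No, ∇·F = 3*x*z - y**2 - 5*exp(x + z) - 5*sin(y) + 4*sin(z)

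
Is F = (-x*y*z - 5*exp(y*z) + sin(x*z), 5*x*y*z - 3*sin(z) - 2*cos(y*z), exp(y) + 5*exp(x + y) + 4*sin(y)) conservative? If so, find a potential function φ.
No, ∇×F = (-5*x*y - 2*y*sin(y*z) + exp(y) + 5*exp(x + y) + 4*cos(y) + 3*cos(z), -x*y + x*cos(x*z) - 5*y*exp(y*z) - 5*exp(x + y), z*(x + 5*y + 5*exp(y*z))) ≠ 0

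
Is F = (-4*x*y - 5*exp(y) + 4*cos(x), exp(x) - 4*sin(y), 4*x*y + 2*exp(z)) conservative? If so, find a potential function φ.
No, ∇×F = (4*x, -4*y, 4*x + exp(x) + 5*exp(y)) ≠ 0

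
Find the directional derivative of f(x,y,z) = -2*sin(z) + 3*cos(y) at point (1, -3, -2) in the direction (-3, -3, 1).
-sqrt(19)*(2*cos(2) + 9*sin(3))/19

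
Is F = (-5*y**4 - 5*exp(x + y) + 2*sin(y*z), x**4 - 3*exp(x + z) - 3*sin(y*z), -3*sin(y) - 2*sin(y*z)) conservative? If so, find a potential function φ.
No, ∇×F = (3*y*cos(y*z) - 2*z*cos(y*z) + 3*exp(x + z) - 3*cos(y), 2*y*cos(y*z), 4*x**3 + 20*y**3 - 2*z*cos(y*z) + 5*exp(x + y) - 3*exp(x + z)) ≠ 0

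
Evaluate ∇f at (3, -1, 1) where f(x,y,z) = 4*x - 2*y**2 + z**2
(4, 4, 2)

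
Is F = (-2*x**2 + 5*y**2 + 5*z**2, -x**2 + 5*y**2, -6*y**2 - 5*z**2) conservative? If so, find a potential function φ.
No, ∇×F = (-12*y, 10*z, -2*x - 10*y) ≠ 0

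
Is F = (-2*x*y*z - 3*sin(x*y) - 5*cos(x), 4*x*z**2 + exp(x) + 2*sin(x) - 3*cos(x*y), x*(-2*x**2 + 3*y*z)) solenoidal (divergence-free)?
No, ∇·F = 3*x*y + 3*x*sin(x*y) - 2*y*z - 3*y*cos(x*y) + 5*sin(x)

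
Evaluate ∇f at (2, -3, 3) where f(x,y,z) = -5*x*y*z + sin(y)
(45, -30 + cos(3), 30)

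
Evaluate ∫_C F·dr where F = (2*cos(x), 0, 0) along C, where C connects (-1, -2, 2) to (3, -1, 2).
2*sin(3) + 2*sin(1)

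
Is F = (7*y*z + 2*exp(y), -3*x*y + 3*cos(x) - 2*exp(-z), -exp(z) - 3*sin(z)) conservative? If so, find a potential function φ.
No, ∇×F = (-2*exp(-z), 7*y, -3*y - 7*z - 2*exp(y) - 3*sin(x)) ≠ 0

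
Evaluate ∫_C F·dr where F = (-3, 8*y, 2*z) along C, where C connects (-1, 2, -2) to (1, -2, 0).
-10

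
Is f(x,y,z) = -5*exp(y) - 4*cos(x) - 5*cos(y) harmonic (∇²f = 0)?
No, ∇²f = -5*exp(y) + 4*cos(x) + 5*cos(y)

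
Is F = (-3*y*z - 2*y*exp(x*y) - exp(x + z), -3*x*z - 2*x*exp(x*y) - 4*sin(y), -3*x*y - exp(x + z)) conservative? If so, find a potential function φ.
Yes, F is conservative. φ = -3*x*y*z - 2*exp(x*y) - exp(x + z) + 4*cos(y)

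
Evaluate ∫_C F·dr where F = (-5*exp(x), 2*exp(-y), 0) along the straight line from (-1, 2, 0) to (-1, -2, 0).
-4*sinh(2)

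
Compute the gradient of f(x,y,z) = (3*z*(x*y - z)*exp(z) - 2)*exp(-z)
(3*y*z, 3*x*z, 3*x*y - 6*z + 2*exp(-z))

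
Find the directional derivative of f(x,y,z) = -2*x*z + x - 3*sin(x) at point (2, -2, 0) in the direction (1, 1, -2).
sqrt(6)*(3 - cos(2))/2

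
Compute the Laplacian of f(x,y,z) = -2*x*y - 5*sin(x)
5*sin(x)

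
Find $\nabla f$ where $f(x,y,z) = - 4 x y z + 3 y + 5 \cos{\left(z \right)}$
(-4*y*z, -4*x*z + 3, -4*x*y - 5*sin(z))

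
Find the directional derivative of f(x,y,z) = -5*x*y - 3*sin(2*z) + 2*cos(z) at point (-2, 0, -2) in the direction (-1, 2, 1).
sqrt(6)*(sin(2) - 3*cos(4) + 10)/3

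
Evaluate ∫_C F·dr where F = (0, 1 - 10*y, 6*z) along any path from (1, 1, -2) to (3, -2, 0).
-30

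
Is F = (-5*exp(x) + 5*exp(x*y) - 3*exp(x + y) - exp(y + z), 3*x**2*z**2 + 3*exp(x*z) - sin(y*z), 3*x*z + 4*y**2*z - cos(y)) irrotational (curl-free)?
No, ∇×F = (-6*x**2*z - 3*x*exp(x*z) + 8*y*z + y*cos(y*z) + sin(y), -3*z - exp(y + z), 6*x*z**2 - 5*x*exp(x*y) + 3*z*exp(x*z) + 3*exp(x + y) + exp(y + z))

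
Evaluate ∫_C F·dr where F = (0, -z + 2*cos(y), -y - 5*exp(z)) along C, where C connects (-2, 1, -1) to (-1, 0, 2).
-5*exp(2) - 2*sin(1) - 1 + 5*exp(-1)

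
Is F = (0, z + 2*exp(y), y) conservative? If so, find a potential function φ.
Yes, F is conservative. φ = y*z + 2*exp(y)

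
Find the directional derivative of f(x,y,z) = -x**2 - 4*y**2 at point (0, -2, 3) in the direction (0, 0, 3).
0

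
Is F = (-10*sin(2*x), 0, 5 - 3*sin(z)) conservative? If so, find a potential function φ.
Yes, F is conservative. φ = 5*z + 5*cos(2*x) + 3*cos(z)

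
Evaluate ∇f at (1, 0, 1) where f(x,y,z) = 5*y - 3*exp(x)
(-3*E, 5, 0)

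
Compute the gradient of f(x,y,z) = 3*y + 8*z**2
(0, 3, 16*z)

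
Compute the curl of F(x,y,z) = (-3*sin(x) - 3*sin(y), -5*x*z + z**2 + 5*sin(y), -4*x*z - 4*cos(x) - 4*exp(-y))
(5*x - 2*z + 4*exp(-y), 4*z - 4*sin(x), -5*z + 3*cos(y))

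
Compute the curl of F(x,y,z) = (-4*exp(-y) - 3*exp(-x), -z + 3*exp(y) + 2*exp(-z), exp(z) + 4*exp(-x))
(1 + 2*exp(-z), 4*exp(-x), -4*exp(-y))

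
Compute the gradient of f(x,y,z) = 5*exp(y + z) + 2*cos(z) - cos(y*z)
(0, z*sin(y*z) + 5*exp(y + z), y*sin(y*z) + 5*exp(y + z) - 2*sin(z))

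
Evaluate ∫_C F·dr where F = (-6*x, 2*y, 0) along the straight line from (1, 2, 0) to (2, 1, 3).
-12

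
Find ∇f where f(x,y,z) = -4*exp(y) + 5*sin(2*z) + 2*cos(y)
(0, -4*exp(y) - 2*sin(y), 10*cos(2*z))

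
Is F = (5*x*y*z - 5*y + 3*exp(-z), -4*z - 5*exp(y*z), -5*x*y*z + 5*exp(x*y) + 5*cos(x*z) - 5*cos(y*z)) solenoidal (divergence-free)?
No, ∇·F = -5*x*y - 5*x*sin(x*z) + 5*y*z + 5*y*sin(y*z) - 5*z*exp(y*z)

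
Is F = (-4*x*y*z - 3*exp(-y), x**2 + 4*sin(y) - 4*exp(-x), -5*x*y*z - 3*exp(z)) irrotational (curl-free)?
No, ∇×F = (-5*x*z, y*(-4*x + 5*z), 4*x*z + 2*x - 3*exp(-y) + 4*exp(-x))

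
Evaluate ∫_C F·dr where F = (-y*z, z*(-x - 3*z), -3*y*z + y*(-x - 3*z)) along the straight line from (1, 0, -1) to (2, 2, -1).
-2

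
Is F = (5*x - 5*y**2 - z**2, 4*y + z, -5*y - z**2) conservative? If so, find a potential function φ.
No, ∇×F = (-6, -2*z, 10*y) ≠ 0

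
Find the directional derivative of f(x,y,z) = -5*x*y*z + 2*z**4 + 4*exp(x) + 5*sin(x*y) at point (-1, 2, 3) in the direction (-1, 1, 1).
sqrt(3)*(-4 - 15*E*cos(2) + 271*E)*exp(-1)/3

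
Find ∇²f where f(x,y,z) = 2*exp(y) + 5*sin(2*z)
2*exp(y) - 20*sin(2*z)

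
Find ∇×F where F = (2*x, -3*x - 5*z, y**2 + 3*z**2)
(2*y + 5, 0, -3)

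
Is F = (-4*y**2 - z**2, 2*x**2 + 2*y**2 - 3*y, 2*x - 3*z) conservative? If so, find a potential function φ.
No, ∇×F = (0, -2*z - 2, 4*x + 8*y) ≠ 0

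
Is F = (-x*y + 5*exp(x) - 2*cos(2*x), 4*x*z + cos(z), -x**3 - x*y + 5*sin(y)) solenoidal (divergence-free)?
No, ∇·F = -y + 5*exp(x) + 4*sin(2*x)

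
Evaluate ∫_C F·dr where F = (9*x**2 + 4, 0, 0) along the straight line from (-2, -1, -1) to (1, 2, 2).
39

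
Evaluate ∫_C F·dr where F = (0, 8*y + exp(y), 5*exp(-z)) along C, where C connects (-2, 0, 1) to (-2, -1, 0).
-2 + 6*exp(-1)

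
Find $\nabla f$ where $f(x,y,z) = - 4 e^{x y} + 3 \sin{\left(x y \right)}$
(y*(-4*exp(x*y) + 3*cos(x*y)), x*(-4*exp(x*y) + 3*cos(x*y)), 0)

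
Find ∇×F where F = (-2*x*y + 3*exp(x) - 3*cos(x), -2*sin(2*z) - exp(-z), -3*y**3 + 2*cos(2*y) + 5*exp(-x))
(-9*y**2 - 4*sin(2*y) + 4*cos(2*z) - exp(-z), 5*exp(-x), 2*x)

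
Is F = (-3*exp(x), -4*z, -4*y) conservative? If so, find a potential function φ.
Yes, F is conservative. φ = -4*y*z - 3*exp(x)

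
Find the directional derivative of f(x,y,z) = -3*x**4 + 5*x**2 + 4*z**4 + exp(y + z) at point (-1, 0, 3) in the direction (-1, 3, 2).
sqrt(14)*(5*exp(3) + 862)/14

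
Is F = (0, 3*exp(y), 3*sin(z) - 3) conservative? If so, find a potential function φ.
Yes, F is conservative. φ = -3*z + 3*exp(y) - 3*cos(z)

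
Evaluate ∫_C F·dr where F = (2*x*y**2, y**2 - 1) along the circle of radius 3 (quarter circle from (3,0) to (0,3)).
-69/2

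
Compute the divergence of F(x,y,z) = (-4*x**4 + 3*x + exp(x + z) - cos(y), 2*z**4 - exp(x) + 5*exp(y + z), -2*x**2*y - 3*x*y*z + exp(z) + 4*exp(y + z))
-16*x**3 - 3*x*y + exp(z) + exp(x + z) + 9*exp(y + z) + 3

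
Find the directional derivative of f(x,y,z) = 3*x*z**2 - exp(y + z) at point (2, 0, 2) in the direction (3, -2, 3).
sqrt(22)*(108 - exp(2))/22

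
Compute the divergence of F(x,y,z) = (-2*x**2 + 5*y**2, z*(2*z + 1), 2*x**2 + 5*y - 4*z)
-4*x - 4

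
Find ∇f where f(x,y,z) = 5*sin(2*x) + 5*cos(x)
(-5*sin(x) + 10*cos(2*x), 0, 0)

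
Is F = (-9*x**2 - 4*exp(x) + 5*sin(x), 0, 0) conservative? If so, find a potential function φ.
Yes, F is conservative. φ = -3*x**3 - 4*exp(x) - 5*cos(x)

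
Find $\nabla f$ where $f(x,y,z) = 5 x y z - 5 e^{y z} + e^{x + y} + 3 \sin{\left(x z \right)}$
(5*y*z + 3*z*cos(x*z) + exp(x + y), 5*x*z - 5*z*exp(y*z) + exp(x + y), 5*x*y + 3*x*cos(x*z) - 5*y*exp(y*z))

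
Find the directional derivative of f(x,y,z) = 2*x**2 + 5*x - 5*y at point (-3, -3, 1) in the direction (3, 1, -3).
-26*sqrt(19)/19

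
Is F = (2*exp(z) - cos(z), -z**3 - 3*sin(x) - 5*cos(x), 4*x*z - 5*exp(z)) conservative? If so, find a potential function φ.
No, ∇×F = (3*z**2, -4*z + 2*exp(z) + sin(z), 5*sin(x) - 3*cos(x)) ≠ 0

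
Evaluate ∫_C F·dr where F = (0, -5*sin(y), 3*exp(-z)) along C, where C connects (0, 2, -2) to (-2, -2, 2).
6*sinh(2)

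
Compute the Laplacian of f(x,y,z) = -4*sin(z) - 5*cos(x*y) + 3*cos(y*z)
5*x**2*cos(x*y) + 5*y**2*cos(x*y) - 3*y**2*cos(y*z) - 3*z**2*cos(y*z) + 4*sin(z)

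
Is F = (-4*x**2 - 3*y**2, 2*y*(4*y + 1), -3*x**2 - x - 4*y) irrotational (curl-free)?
No, ∇×F = (-4, 6*x + 1, 6*y)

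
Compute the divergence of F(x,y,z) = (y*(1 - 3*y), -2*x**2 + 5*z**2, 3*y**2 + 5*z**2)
10*z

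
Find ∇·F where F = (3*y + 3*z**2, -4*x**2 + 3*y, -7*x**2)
3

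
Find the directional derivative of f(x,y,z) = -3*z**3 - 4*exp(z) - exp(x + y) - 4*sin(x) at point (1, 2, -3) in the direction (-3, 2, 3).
sqrt(22)*(-243*exp(3) - 12 + 12*exp(3)*cos(1) + exp(6))*exp(-3)/22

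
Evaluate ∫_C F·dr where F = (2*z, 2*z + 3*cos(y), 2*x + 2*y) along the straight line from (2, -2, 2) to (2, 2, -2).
-16 + 6*sin(2)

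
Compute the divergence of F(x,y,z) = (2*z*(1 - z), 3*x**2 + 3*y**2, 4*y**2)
6*y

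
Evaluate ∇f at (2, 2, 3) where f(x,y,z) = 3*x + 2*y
(3, 2, 0)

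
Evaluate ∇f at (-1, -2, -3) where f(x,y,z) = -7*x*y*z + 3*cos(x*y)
(-42 + 6*sin(2), -21 + 3*sin(2), -14)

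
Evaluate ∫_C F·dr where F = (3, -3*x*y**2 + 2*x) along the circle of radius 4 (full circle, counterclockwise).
-160*pi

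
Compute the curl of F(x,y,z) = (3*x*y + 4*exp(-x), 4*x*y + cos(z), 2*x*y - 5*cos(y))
(2*x + 5*sin(y) + sin(z), -2*y, -3*x + 4*y)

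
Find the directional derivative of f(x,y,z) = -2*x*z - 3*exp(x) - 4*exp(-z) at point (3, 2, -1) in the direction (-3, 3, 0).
sqrt(2)*(-2 + 3*exp(3))/2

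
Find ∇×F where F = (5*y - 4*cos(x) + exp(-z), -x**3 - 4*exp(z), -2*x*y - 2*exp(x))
(-2*x + 4*exp(z), 2*y + 2*exp(x) - exp(-z), -3*x**2 - 5)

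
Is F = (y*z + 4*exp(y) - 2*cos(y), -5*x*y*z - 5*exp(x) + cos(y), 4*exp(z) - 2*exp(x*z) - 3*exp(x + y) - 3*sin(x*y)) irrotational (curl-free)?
No, ∇×F = (5*x*y - 3*x*cos(x*y) - 3*exp(x + y), 3*y*cos(x*y) + y + 2*z*exp(x*z) + 3*exp(x + y), -5*y*z - z - 5*exp(x) - 4*exp(y) - 2*sin(y))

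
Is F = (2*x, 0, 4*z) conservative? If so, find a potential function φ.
Yes, F is conservative. φ = x**2 + 2*z**2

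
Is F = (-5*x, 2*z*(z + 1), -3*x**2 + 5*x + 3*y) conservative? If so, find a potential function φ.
No, ∇×F = (1 - 4*z, 6*x - 5, 0) ≠ 0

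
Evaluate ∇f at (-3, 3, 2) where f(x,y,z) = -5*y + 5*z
(0, -5, 5)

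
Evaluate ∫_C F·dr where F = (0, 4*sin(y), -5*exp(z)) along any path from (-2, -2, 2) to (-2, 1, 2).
-4*cos(1) + 4*cos(2)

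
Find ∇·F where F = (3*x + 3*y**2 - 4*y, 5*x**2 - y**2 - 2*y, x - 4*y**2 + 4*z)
5 - 2*y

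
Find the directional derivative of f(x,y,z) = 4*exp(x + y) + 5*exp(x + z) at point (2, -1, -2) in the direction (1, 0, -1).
2*sqrt(2)*E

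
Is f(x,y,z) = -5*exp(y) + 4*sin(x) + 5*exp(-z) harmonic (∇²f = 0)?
No, ∇²f = -5*exp(y) - 4*sin(x) + 5*exp(-z)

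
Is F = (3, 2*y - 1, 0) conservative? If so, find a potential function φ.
Yes, F is conservative. φ = 3*x + y**2 - y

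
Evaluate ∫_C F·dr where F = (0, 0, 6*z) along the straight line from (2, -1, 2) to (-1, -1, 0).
-12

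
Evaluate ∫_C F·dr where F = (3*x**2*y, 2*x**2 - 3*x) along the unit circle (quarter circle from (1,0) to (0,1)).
4/3 - 15*pi/16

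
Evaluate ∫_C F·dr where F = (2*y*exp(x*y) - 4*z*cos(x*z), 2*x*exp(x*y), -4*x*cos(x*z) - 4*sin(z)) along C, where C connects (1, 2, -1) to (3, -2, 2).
-2*exp(2) - 4*sqrt(2)*sin(pi/4 + 1) + 4*cos(2) + 2*exp(-6) - 4*sin(6)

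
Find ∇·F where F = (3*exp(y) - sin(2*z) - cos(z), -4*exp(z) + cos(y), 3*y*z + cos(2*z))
3*y - sin(y) - 2*sin(2*z)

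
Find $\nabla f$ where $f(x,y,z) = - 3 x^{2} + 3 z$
(-6*x, 0, 3)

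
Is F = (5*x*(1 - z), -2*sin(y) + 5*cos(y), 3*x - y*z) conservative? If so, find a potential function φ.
No, ∇×F = (-z, -5*x - 3, 0) ≠ 0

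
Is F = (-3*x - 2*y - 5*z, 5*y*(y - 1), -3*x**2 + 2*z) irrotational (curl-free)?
No, ∇×F = (0, 6*x - 5, 2)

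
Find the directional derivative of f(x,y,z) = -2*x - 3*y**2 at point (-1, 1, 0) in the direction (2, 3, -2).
-22*sqrt(17)/17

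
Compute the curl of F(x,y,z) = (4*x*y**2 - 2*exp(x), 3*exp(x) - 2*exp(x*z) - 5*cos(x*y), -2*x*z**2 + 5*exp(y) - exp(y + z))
(2*x*exp(x*z) + 5*exp(y) - exp(y + z), 2*z**2, -8*x*y + 5*y*sin(x*y) - 2*z*exp(x*z) + 3*exp(x))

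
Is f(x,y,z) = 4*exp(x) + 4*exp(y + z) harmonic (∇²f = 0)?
No, ∇²f = 4*exp(x) + 8*exp(y + z)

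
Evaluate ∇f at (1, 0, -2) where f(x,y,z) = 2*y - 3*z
(0, 2, -3)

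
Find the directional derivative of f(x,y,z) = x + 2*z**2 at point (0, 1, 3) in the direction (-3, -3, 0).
-sqrt(2)/2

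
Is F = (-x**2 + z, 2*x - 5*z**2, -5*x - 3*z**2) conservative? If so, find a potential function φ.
No, ∇×F = (10*z, 6, 2) ≠ 0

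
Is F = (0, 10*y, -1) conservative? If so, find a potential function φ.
Yes, F is conservative. φ = 5*y**2 - z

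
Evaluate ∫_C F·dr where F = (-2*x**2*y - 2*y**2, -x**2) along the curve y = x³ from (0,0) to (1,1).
-128/105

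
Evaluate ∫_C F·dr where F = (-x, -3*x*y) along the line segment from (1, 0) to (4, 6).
-339/2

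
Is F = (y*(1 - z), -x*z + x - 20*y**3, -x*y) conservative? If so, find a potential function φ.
Yes, F is conservative. φ = y*(-x*z + x - 5*y**3)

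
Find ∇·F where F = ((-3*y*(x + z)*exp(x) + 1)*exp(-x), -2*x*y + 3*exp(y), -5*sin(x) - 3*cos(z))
-2*x - 3*y + 3*exp(y) + 3*sin(z) - exp(-x)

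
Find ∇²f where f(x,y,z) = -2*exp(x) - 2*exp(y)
-2*exp(x) - 2*exp(y)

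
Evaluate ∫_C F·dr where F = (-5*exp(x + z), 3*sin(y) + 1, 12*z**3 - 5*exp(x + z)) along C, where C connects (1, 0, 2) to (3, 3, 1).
-5*exp(4) - 39 - 3*cos(3) + 5*exp(3)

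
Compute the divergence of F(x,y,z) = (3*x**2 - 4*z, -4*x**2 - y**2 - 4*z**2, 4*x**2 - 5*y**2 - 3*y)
6*x - 2*y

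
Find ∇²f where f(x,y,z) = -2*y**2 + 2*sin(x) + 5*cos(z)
-2*sin(x) - 5*cos(z) - 4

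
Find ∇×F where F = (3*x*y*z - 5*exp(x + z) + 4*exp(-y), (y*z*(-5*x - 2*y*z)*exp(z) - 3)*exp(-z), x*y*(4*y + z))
(13*x*y + x*z + 4*y**2*z - 3*exp(-z), 3*x*y - y*(4*y + z) - 5*exp(x + z), -3*x*z - 5*y*z + 4*exp(-y))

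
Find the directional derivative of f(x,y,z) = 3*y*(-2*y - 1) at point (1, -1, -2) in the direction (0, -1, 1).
-9*sqrt(2)/2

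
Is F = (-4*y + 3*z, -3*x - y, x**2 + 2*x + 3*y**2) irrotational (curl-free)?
No, ∇×F = (6*y, 1 - 2*x, 1)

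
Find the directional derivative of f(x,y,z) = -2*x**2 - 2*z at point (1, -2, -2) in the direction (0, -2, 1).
-2*sqrt(5)/5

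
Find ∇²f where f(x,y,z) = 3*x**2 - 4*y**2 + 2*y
-2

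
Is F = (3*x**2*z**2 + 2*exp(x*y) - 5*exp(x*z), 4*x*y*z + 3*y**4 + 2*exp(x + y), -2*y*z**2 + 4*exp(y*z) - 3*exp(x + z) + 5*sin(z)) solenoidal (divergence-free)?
No, ∇·F = 6*x*z**2 + 4*x*z + 12*y**3 - 4*y*z + 2*y*exp(x*y) + 4*y*exp(y*z) - 5*z*exp(x*z) + 2*exp(x + y) - 3*exp(x + z) + 5*cos(z)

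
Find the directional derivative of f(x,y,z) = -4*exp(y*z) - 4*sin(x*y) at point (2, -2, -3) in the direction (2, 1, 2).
8*cos(4)/3 + 28*exp(6)/3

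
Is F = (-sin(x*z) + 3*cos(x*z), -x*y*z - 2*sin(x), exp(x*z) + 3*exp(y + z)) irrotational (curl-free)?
No, ∇×F = (x*y + 3*exp(y + z), -3*x*sin(x*z) - x*cos(x*z) - z*exp(x*z), -y*z - 2*cos(x))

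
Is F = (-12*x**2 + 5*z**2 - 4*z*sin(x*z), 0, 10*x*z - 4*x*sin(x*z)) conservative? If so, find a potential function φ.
Yes, F is conservative. φ = -4*x**3 + 5*x*z**2 + 4*cos(x*z)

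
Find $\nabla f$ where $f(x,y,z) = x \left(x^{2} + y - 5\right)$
(3*x**2 + y - 5, x, 0)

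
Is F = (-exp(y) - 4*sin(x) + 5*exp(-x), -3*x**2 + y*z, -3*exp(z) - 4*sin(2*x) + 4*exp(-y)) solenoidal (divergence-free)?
No, ∇·F = z - 3*exp(z) - 4*cos(x) - 5*exp(-x)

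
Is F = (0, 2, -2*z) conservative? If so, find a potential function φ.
Yes, F is conservative. φ = 2*y - z**2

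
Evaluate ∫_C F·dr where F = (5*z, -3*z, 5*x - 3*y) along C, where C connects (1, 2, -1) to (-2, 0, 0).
-1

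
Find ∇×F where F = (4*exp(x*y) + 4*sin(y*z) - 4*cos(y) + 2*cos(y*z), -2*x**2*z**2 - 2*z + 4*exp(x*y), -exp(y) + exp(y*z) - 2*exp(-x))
(4*x**2*z + z*exp(y*z) - exp(y) + 2, -2*y*sin(y*z) + 4*y*cos(y*z) - 2*exp(-x), -4*x*z**2 - 4*x*exp(x*y) + 4*y*exp(x*y) + 2*z*sin(y*z) - 4*z*cos(y*z) - 4*sin(y))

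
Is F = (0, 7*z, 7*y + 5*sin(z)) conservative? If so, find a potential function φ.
Yes, F is conservative. φ = 7*y*z - 5*cos(z)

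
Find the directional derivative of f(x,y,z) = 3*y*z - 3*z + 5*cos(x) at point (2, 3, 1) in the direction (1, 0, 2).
sqrt(5)*(12/5 - sin(2))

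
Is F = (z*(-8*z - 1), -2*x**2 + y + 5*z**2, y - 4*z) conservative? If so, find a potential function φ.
No, ∇×F = (1 - 10*z, -16*z - 1, -4*x) ≠ 0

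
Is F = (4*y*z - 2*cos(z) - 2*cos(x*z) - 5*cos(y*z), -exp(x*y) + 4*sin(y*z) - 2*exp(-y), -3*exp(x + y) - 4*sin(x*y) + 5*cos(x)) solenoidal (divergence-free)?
No, ∇·F = -x*exp(x*y) + 2*z*sin(x*z) + 4*z*cos(y*z) + 2*exp(-y)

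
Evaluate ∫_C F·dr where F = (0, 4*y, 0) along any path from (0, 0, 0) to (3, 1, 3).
2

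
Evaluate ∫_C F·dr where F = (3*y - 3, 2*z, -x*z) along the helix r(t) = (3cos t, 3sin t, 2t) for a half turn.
18 - 27*pi/2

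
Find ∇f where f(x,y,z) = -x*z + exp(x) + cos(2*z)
(-z + exp(x), 0, -x - 2*sin(2*z))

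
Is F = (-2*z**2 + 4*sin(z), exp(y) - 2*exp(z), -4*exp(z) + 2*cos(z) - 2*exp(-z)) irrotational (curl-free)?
No, ∇×F = (2*exp(z), -4*z + 4*cos(z), 0)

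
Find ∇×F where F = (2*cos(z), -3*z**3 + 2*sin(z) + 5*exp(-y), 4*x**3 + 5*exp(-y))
(9*z**2 - 2*cos(z) - 5*exp(-y), -12*x**2 - 2*sin(z), 0)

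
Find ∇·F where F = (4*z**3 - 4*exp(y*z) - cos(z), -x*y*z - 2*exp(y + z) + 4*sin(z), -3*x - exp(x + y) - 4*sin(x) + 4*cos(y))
-x*z - 2*exp(y + z)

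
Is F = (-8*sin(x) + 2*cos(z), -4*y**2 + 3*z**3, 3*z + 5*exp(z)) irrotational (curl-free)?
No, ∇×F = (-9*z**2, -2*sin(z), 0)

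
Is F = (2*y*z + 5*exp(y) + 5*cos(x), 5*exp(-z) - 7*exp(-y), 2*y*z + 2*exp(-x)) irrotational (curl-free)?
No, ∇×F = (2*z + 5*exp(-z), 2*y + 2*exp(-x), -2*z - 5*exp(y))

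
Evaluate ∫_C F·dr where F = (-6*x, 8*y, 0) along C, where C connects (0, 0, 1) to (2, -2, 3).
4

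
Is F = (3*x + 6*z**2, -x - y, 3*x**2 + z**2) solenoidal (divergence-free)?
No, ∇·F = 2*z + 2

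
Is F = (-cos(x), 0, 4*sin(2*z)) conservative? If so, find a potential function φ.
Yes, F is conservative. φ = -sin(x) - 2*cos(2*z)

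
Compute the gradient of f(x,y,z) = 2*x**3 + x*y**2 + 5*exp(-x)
(6*x**2 + y**2 - 5*exp(-x), 2*x*y, 0)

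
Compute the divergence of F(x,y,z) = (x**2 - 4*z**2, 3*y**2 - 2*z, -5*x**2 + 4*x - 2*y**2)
2*x + 6*y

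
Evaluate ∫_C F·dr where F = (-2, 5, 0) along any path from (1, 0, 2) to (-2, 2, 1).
16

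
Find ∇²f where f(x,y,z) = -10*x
0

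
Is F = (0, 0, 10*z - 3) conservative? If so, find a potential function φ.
Yes, F is conservative. φ = z*(5*z - 3)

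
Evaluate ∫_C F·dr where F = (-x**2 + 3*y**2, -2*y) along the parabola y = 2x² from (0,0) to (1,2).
-29/15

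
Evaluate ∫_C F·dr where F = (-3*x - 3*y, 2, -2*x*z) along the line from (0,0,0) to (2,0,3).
-18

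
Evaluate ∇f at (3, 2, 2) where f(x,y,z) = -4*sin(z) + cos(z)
(0, 0, -sin(2) - 4*cos(2))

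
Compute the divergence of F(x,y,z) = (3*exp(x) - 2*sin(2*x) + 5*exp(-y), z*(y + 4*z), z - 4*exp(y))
z + 3*exp(x) - 4*cos(2*x) + 1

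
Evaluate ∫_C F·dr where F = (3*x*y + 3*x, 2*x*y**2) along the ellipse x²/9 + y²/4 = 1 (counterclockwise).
12*pi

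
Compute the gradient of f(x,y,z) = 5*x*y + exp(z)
(5*y, 5*x, exp(z))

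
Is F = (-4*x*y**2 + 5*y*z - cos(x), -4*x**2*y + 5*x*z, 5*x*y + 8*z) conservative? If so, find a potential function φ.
Yes, F is conservative. φ = -2*x**2*y**2 + 5*x*y*z + 4*z**2 - sin(x)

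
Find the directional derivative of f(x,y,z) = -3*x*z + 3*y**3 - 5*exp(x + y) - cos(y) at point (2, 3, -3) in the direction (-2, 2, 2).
sqrt(3)*(sin(3) + 66)/3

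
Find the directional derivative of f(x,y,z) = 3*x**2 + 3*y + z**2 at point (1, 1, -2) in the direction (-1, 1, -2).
5*sqrt(6)/6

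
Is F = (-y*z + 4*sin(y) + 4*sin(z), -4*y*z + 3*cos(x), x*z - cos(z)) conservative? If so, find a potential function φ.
No, ∇×F = (4*y, -y - z + 4*cos(z), z - 3*sin(x) - 4*cos(y)) ≠ 0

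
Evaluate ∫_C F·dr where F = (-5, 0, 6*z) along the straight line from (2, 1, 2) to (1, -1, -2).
5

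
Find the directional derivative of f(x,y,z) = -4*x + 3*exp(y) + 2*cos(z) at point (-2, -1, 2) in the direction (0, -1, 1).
sqrt(2)*(-E*sin(2) - 3/2)*exp(-1)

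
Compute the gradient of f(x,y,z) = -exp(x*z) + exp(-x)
(-z*exp(x*z) - exp(-x), 0, -x*exp(x*z))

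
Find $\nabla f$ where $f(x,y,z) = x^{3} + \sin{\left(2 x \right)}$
(3*x**2 + 2*cos(2*x), 0, 0)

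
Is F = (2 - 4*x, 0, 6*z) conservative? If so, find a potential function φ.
Yes, F is conservative. φ = -2*x**2 + 2*x + 3*z**2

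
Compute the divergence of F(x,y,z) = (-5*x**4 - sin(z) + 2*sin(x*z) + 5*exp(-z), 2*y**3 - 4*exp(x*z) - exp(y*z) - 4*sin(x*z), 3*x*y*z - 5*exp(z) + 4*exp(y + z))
-20*x**3 + 3*x*y + 6*y**2 - z*exp(y*z) + 2*z*cos(x*z) - 5*exp(z) + 4*exp(y + z)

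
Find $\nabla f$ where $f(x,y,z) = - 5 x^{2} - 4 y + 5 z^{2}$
(-10*x, -4, 10*z)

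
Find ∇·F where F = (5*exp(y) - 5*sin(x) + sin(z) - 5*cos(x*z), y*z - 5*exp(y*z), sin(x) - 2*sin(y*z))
-2*y*cos(y*z) - 5*z*exp(y*z) + 5*z*sin(x*z) + z - 5*cos(x)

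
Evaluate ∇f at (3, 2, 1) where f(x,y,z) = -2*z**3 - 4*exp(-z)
(0, 0, -6 + 4*exp(-1))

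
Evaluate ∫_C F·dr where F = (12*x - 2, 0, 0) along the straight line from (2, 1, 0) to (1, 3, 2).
-16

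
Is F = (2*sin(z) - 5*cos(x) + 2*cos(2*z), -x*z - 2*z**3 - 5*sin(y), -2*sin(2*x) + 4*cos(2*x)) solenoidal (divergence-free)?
No, ∇·F = 5*sin(x) - 5*cos(y)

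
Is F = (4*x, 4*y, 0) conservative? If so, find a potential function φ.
Yes, F is conservative. φ = 2*x**2 + 2*y**2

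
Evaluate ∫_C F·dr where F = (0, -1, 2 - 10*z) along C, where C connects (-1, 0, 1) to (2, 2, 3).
-38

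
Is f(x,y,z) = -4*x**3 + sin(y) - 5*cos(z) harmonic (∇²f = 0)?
No, ∇²f = -24*x - sin(y) + 5*cos(z)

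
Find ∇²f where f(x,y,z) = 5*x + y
0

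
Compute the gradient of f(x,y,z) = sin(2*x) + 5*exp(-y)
(2*cos(2*x), -5*exp(-y), 0)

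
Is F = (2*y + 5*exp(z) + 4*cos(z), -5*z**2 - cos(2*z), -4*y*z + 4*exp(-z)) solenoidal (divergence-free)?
No, ∇·F = -4*y - 4*exp(-z)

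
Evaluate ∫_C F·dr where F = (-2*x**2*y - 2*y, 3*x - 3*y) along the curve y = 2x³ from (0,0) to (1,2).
-19/6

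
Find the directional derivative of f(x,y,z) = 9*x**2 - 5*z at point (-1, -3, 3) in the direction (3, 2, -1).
-7*sqrt(14)/2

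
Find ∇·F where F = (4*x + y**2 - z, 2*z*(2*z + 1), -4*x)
4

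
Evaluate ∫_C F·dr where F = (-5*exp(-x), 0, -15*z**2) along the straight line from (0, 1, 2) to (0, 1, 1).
35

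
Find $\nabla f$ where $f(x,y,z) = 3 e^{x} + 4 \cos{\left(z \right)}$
(3*exp(x), 0, -4*sin(z))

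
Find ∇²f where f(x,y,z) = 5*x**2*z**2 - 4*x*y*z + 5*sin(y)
10*x**2 + 10*z**2 - 5*sin(y)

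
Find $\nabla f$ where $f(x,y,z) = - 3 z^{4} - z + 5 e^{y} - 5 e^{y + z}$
(0, 5*exp(y) - 5*exp(y + z), -12*z**3 - 5*exp(y + z) - 1)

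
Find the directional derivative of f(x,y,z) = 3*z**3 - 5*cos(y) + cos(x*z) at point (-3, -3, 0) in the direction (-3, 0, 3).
0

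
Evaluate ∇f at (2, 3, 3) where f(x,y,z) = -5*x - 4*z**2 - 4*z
(-5, 0, -28)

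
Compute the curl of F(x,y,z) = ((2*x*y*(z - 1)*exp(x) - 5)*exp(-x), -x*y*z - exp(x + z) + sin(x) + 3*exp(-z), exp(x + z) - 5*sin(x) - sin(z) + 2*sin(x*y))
(x*y + 2*x*cos(x*y) + exp(x + z) + 3*exp(-z), 2*x*y - 2*y*cos(x*y) - exp(x + z) + 5*cos(x), -2*x*(z - 1) - y*z - exp(x + z) + cos(x))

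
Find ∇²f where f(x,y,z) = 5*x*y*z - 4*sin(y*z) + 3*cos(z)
4*y**2*sin(y*z) + 4*z**2*sin(y*z) - 3*cos(z)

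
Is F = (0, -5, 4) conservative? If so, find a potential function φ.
Yes, F is conservative. φ = -5*y + 4*z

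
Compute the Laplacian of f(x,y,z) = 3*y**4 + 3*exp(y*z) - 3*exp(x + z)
3*y**2*exp(y*z) + 36*y**2 + 3*z**2*exp(y*z) - 6*exp(x + z)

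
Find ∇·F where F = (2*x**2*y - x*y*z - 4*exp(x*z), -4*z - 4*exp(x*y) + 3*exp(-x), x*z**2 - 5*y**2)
4*x*y + 2*x*z - 4*x*exp(x*y) - y*z - 4*z*exp(x*z)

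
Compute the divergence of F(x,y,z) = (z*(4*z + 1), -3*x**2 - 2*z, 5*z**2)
10*z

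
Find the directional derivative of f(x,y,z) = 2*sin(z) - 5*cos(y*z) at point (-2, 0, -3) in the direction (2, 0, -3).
-6*sqrt(13)*cos(3)/13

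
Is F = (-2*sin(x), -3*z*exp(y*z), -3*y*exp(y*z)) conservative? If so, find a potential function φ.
Yes, F is conservative. φ = -3*exp(y*z) + 2*cos(x)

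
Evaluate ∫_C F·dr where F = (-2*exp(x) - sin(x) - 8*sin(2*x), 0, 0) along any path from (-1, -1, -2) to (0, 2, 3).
-cos(1) + 2*exp(-1) - 4*cos(2) + 3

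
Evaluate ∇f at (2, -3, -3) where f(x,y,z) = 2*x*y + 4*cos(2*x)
(-6 - 8*sin(4), 4, 0)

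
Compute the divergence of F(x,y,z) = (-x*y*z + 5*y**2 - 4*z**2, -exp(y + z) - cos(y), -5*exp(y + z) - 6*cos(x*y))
-y*z - 6*exp(y + z) + sin(y)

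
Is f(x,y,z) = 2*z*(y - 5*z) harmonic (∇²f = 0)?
No, ∇²f = -20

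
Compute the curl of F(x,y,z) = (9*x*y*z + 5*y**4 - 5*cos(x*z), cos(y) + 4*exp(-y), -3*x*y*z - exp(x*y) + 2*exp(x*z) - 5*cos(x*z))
(x*(-3*z - exp(x*y)), 9*x*y + 5*x*sin(x*z) + 3*y*z + y*exp(x*y) - 2*z*exp(x*z) - 5*z*sin(x*z), -9*x*z - 20*y**3)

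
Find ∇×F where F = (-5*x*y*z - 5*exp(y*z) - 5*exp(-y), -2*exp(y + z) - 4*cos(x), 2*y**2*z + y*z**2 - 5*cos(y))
(4*y*z + z**2 + 2*exp(y + z) + 5*sin(y), 5*y*(-x - exp(y*z)), 5*x*z + 5*z*exp(y*z) + 4*sin(x) - 5*exp(-y))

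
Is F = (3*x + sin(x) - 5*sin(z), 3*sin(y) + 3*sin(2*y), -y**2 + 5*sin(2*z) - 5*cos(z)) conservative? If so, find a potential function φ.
No, ∇×F = (-2*y, -5*cos(z), 0) ≠ 0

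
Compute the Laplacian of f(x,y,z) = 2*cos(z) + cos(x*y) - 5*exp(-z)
-x**2*cos(x*y) - y**2*cos(x*y) - 2*cos(z) - 5*exp(-z)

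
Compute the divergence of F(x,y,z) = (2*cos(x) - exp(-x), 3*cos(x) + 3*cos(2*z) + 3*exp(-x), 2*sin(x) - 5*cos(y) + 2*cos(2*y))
-2*sin(x) + exp(-x)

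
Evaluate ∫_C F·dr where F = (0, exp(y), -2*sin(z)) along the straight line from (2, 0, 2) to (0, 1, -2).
-1 + E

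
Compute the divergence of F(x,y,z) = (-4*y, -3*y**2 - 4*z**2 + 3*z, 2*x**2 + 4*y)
-6*y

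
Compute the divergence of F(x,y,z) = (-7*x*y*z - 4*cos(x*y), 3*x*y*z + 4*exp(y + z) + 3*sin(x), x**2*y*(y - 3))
3*x*z - 7*y*z + 4*y*sin(x*y) + 4*exp(y + z)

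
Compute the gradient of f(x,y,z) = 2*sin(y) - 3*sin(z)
(0, 2*cos(y), -3*cos(z))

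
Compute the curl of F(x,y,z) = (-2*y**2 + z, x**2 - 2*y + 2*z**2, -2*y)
(-4*z - 2, 1, 2*x + 4*y)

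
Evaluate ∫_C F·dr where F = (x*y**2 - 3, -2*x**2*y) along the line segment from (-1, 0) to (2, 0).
-9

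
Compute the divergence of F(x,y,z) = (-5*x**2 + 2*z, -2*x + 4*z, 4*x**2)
-10*x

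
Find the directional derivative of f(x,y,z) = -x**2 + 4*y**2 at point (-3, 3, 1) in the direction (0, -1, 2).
-24*sqrt(5)/5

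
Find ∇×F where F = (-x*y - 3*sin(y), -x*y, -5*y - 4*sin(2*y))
(16*sin(y)**2 - 13, 0, x - y + 3*cos(y))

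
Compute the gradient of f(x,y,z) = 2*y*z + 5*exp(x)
(5*exp(x), 2*z, 2*y)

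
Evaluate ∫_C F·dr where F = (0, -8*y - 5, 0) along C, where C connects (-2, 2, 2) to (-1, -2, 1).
20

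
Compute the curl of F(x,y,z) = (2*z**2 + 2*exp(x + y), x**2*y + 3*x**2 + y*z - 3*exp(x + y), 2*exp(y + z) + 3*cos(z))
(-y + 2*exp(y + z), 4*z, 2*x*y + 6*x - 5*exp(x + y))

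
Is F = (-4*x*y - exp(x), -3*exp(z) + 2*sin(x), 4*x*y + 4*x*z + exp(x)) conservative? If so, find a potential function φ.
No, ∇×F = (4*x + 3*exp(z), -4*y - 4*z - exp(x), 4*x + 2*cos(x)) ≠ 0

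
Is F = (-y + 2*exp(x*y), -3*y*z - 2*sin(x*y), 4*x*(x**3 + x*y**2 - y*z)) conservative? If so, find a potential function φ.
No, ∇×F = (4*x*(2*x*y - z) + 3*y, -16*x**3 - 8*x*y**2 + 4*y*z, -2*x*exp(x*y) - 2*y*cos(x*y) + 1) ≠ 0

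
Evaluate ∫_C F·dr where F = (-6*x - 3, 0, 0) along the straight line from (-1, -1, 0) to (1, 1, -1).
-6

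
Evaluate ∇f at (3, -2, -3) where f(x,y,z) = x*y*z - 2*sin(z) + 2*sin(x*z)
(6 - 6*cos(9), -9, -6 + 6*cos(9) - 2*cos(3))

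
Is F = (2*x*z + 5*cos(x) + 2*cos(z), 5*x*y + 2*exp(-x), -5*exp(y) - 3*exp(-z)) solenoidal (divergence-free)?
No, ∇·F = 5*x + 2*z - 5*sin(x) + 3*exp(-z)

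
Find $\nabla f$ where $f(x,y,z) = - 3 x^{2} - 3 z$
(-6*x, 0, -3)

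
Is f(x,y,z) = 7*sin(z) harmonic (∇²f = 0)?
No, ∇²f = -7*sin(z)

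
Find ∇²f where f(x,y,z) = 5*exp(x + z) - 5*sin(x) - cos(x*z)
x**2*cos(x*z) + z**2*cos(x*z) + 10*exp(x + z) + 5*sin(x)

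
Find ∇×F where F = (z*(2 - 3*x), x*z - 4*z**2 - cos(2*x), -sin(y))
(-x + 8*z - cos(y), 2 - 3*x, z + 2*sin(2*x))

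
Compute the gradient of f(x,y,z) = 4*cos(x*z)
(-4*z*sin(x*z), 0, -4*x*sin(x*z))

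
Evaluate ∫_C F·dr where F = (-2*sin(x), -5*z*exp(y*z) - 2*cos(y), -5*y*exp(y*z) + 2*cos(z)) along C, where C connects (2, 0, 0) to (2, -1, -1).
5 - 5*E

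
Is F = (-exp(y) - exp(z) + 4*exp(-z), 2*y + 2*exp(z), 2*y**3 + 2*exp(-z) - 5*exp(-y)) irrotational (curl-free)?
No, ∇×F = (6*y**2 - 2*exp(z) + 5*exp(-y), -exp(z) - 4*exp(-z), exp(y))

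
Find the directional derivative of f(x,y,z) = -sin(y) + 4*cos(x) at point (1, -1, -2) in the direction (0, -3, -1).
3*sqrt(10)*cos(1)/10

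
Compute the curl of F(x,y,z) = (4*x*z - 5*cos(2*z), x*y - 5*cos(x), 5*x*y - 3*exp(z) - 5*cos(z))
(5*x, 4*x - 5*y + 10*sin(2*z), y + 5*sin(x))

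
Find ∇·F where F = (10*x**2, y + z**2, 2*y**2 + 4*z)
20*x + 5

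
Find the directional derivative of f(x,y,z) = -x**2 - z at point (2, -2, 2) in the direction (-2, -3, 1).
sqrt(14)/2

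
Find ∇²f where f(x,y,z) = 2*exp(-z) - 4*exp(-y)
2*exp(-z) - 4*exp(-y)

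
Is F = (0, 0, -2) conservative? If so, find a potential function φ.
Yes, F is conservative. φ = -2*z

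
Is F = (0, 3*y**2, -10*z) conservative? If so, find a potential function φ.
Yes, F is conservative. φ = y**3 - 5*z**2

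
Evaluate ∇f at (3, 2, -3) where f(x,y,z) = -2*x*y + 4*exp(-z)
(-4, -6, -4*exp(3))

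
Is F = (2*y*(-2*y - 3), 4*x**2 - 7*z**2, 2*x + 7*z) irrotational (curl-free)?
No, ∇×F = (14*z, -2, 8*x + 8*y + 6)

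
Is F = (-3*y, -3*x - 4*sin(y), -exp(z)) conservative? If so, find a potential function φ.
Yes, F is conservative. φ = -3*x*y - exp(z) + 4*cos(y)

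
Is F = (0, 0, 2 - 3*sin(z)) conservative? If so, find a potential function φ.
Yes, F is conservative. φ = 2*z + 3*cos(z)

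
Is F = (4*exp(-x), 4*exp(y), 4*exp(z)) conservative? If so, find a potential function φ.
Yes, F is conservative. φ = 4*exp(y) + 4*exp(z) - 4*exp(-x)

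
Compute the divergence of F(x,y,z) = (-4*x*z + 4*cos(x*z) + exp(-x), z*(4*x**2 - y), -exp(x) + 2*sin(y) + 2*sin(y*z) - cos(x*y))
2*y*cos(y*z) - 4*z*sin(x*z) - 5*z - exp(-x)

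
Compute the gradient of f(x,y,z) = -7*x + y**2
(-7, 2*y, 0)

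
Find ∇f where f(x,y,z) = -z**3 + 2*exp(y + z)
(0, 2*exp(y + z), -3*z**2 + 2*exp(y + z))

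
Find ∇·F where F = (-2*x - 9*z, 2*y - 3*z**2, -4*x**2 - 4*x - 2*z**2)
-4*z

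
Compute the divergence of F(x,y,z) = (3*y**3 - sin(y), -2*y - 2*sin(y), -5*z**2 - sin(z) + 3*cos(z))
-10*z - 3*sin(z) - 2*cos(y) - cos(z) - 2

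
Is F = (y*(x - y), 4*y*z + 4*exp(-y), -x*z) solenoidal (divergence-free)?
No, ∇·F = -x + y + 4*z - 4*exp(-y)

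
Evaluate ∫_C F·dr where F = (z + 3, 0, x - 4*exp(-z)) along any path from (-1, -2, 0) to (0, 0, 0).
3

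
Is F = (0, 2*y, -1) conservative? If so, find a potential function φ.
Yes, F is conservative. φ = y**2 - z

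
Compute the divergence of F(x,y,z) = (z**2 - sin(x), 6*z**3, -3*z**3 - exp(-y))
-9*z**2 - cos(x)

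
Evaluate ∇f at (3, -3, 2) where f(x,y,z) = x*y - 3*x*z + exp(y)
(-9, exp(-3) + 3, -9)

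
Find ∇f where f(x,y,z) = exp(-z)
(0, 0, -exp(-z))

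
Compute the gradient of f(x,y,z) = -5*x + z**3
(-5, 0, 3*z**2)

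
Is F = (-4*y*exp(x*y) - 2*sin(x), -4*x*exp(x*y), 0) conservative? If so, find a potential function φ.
Yes, F is conservative. φ = -4*exp(x*y) + 2*cos(x)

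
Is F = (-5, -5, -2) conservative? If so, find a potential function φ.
Yes, F is conservative. φ = -5*x - 5*y - 2*z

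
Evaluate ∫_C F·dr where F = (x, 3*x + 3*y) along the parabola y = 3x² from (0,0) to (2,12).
266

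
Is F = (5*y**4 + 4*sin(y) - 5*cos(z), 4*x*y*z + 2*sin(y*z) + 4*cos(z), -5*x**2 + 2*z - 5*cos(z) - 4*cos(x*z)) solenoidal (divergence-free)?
No, ∇·F = 4*x*z + 4*x*sin(x*z) + 2*z*cos(y*z) + 5*sin(z) + 2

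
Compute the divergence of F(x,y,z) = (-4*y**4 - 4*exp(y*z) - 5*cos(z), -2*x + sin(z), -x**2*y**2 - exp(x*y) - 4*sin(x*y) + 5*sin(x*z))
5*x*cos(x*z)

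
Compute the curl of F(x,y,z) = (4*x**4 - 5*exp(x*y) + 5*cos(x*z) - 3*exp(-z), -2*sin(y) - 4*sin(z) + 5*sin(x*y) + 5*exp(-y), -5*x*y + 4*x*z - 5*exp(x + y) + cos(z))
(-5*x - 5*exp(x + y) + 4*cos(z), -5*x*sin(x*z) + 5*y - 4*z + 5*exp(x + y) + 3*exp(-z), 5*x*exp(x*y) + 5*y*cos(x*y))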